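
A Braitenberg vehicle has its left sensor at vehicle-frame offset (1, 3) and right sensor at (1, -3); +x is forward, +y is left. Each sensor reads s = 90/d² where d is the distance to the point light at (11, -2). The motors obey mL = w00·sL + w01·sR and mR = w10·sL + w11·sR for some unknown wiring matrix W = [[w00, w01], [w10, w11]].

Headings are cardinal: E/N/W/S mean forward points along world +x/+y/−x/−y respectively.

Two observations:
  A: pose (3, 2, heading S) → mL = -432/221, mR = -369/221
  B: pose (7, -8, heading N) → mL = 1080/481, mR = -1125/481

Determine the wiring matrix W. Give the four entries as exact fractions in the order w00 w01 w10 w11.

obs A: pose=(3,2,S) → sL=45/17, sR=9/13, mL=-432/221, mR=-369/221
obs B: pose=(7,-8,N) → sL=45/37, sR=45/13, mL=1080/481, mR=-1125/481
sensor matrix S = [[45/17, 9/13], [45/37, 45/13]]; det S = 68040/8177
solve [mL_A; mL_B] = S·[w00; w01] and [mR_A; mR_B] = S·[w10; w11]:
  w00 = -1, w01 = 1, w10 = -1/2, w11 = -1/2

-1 1 -1/2 -1/2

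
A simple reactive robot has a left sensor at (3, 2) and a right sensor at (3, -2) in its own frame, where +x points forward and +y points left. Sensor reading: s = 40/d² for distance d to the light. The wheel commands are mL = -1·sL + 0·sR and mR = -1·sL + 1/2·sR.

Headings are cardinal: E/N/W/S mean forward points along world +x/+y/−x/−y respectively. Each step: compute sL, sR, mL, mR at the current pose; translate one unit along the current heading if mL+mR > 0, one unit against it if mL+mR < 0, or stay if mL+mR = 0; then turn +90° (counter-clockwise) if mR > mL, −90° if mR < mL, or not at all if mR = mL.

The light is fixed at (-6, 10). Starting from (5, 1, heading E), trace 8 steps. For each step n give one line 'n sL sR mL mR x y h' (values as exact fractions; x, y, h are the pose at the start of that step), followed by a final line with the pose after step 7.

0 8/49 40/317 -8/49 -1556/15533 5 1 E
1 2/5 2/9 -2/5 -13/45 4 1 N
2 40/193 40/113 -40/193 -660/21809 4 0 W
3 20/169 4/25 -20/169 -162/4225 5 0 S
4 8/49 40/317 -8/49 -1556/15533 5 1 E
5 2/5 2/9 -2/5 -13/45 4 1 N
6 40/193 40/113 -40/193 -660/21809 4 0 W
7 20/169 4/25 -20/169 -162/4225 5 0 S
final 5 1 E

n=0: pose=(5,1,E); sL=8/49, sR=40/317; mL=-8/49, mR=-1556/15533; mL+mR=-4092/15533 → advance -1; mR−mL=20/317 → turn +1·90°
n=1: pose=(4,1,N); sL=2/5, sR=2/9; mL=-2/5, mR=-13/45; mL+mR=-31/45 → advance -1; mR−mL=1/9 → turn +1·90°
n=2: pose=(4,0,W); sL=40/193, sR=40/113; mL=-40/193, mR=-660/21809; mL+mR=-5180/21809 → advance -1; mR−mL=20/113 → turn +1·90°
n=3: pose=(5,0,S); sL=20/169, sR=4/25; mL=-20/169, mR=-162/4225; mL+mR=-662/4225 → advance -1; mR−mL=2/25 → turn +1·90°
n=4: pose=(5,1,E); sL=8/49, sR=40/317; mL=-8/49, mR=-1556/15533; mL+mR=-4092/15533 → advance -1; mR−mL=20/317 → turn +1·90°
n=5: pose=(4,1,N); sL=2/5, sR=2/9; mL=-2/5, mR=-13/45; mL+mR=-31/45 → advance -1; mR−mL=1/9 → turn +1·90°
n=6: pose=(4,0,W); sL=40/193, sR=40/113; mL=-40/193, mR=-660/21809; mL+mR=-5180/21809 → advance -1; mR−mL=20/113 → turn +1·90°
n=7: pose=(5,0,S); sL=20/169, sR=4/25; mL=-20/169, mR=-162/4225; mL+mR=-662/4225 → advance -1; mR−mL=2/25 → turn +1·90°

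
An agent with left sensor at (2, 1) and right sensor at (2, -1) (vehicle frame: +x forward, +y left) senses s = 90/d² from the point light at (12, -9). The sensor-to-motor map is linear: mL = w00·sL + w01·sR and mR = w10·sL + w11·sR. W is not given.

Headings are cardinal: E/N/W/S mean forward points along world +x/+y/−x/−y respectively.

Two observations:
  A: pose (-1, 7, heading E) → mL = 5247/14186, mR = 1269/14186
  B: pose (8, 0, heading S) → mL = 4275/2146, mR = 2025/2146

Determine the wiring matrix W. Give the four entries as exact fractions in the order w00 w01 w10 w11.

1/2 1 1 -1/2

obs A: pose=(-1,7,E) → sL=9/41, sR=45/173, mL=5247/14186, mR=1269/14186
obs B: pose=(8,0,S) → sL=45/29, sR=45/37, mL=4275/2146, mR=2025/2146
sensor matrix S = [[9/41, 45/173], [45/29, 45/37]]; det S = -1040040/7610789
solve [mL_A; mL_B] = S·[w00; w01] and [mR_A; mR_B] = S·[w10; w11]:
  w00 = 1/2, w01 = 1, w10 = 1, w11 = -1/2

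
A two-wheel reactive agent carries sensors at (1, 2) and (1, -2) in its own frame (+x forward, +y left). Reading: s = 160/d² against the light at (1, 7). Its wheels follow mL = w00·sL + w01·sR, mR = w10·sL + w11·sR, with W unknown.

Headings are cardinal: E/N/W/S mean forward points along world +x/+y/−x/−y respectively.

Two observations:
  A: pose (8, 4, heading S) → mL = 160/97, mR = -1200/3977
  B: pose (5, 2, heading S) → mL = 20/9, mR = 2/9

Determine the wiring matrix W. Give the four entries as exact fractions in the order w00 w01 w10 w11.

1 0 1 -1/2

obs A: pose=(8,4,S) → sL=160/97, sR=160/41, mL=160/97, mR=-1200/3977
obs B: pose=(5,2,S) → sL=20/9, sR=4, mL=20/9, mR=2/9
sensor matrix S = [[160/97, 160/41], [20/9, 4]]; det S = -74240/35793
solve [mL_A; mL_B] = S·[w00; w01] and [mR_A; mR_B] = S·[w10; w11]:
  w00 = 1, w01 = 0, w10 = 1, w11 = -1/2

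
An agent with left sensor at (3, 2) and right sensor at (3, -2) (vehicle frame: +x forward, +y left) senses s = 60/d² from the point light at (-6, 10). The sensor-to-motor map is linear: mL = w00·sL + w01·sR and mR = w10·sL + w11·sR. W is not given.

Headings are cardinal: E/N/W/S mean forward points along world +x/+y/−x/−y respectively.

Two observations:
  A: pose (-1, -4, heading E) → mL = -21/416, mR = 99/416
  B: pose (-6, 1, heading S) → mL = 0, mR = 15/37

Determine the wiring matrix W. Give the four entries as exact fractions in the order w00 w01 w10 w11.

obs A: pose=(-1,-4,E) → sL=15/52, sR=3/16, mL=-21/416, mR=99/416
obs B: pose=(-6,1,S) → sL=15/37, sR=15/37, mL=0, mR=15/37
sensor matrix S = [[15/52, 3/16], [15/37, 15/37]]; det S = 315/7696
solve [mL_A; mL_B] = S·[w00; w01] and [mR_A; mR_B] = S·[w10; w11]:
  w00 = -1/2, w01 = 1/2, w10 = 1/2, w11 = 1/2

-1/2 1/2 1/2 1/2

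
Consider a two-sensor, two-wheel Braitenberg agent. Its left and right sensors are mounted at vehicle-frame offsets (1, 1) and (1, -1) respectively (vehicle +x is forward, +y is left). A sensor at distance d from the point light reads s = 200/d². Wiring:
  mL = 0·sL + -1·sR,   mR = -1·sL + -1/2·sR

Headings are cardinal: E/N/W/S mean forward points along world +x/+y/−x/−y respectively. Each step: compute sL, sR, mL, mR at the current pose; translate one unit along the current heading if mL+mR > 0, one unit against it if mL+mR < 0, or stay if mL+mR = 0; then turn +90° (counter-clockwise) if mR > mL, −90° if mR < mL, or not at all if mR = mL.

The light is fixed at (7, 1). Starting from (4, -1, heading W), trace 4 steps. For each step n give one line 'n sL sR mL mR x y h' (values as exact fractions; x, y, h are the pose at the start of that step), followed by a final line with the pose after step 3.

0 8 200/17 -200/17 -236/17 4 -1 W
1 20 100 -100 -70 5 -1 N
2 8 200/13 -200/13 -204/13 5 -2 W
3 25 50 -50 -50 6 -2 N
final 6 -3 N

n=0: pose=(4,-1,W); sL=8, sR=200/17; mL=-200/17, mR=-236/17; mL+mR=-436/17 → advance -1; mR−mL=-36/17 → turn -1·90°
n=1: pose=(5,-1,N); sL=20, sR=100; mL=-100, mR=-70; mL+mR=-170 → advance -1; mR−mL=30 → turn +1·90°
n=2: pose=(5,-2,W); sL=8, sR=200/13; mL=-200/13, mR=-204/13; mL+mR=-404/13 → advance -1; mR−mL=-4/13 → turn -1·90°
n=3: pose=(6,-2,N); sL=25, sR=50; mL=-50, mR=-50; mL+mR=-100 → advance -1; mR−mL=0 → turn +0·90°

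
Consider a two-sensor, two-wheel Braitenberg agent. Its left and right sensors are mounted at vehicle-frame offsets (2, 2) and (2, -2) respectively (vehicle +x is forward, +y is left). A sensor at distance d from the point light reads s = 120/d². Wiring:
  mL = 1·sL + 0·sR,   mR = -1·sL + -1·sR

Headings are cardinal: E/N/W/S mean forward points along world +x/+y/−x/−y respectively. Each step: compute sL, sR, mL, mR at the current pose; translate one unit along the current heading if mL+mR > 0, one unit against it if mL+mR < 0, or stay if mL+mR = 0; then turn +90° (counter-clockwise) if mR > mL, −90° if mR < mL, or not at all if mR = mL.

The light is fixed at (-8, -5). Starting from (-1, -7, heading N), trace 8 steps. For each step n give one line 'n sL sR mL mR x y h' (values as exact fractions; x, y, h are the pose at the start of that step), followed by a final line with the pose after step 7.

0 24/5 40/27 24/5 -848/135 -1 -7 N
1 60/41 60/53 60/41 -5640/2173 -1 -8 E
2 120/89 120/41 120/89 -15600/3649 -2 -8 S
3 15/4 15/2 15/4 -45/4 -2 -7 W
4 24/5 40/27 24/5 -848/135 -1 -7 N
5 60/41 60/53 60/41 -5640/2173 -1 -8 E
6 120/89 120/41 120/89 -15600/3649 -2 -8 S
7 15/4 15/2 15/4 -45/4 -2 -7 W
final -1 -7 N

n=0: pose=(-1,-7,N); sL=24/5, sR=40/27; mL=24/5, mR=-848/135; mL+mR=-40/27 → advance -1; mR−mL=-1496/135 → turn -1·90°
n=1: pose=(-1,-8,E); sL=60/41, sR=60/53; mL=60/41, mR=-5640/2173; mL+mR=-60/53 → advance -1; mR−mL=-8820/2173 → turn -1·90°
n=2: pose=(-2,-8,S); sL=120/89, sR=120/41; mL=120/89, mR=-15600/3649; mL+mR=-120/41 → advance -1; mR−mL=-20520/3649 → turn -1·90°
n=3: pose=(-2,-7,W); sL=15/4, sR=15/2; mL=15/4, mR=-45/4; mL+mR=-15/2 → advance -1; mR−mL=-15 → turn -1·90°
n=4: pose=(-1,-7,N); sL=24/5, sR=40/27; mL=24/5, mR=-848/135; mL+mR=-40/27 → advance -1; mR−mL=-1496/135 → turn -1·90°
n=5: pose=(-1,-8,E); sL=60/41, sR=60/53; mL=60/41, mR=-5640/2173; mL+mR=-60/53 → advance -1; mR−mL=-8820/2173 → turn -1·90°
n=6: pose=(-2,-8,S); sL=120/89, sR=120/41; mL=120/89, mR=-15600/3649; mL+mR=-120/41 → advance -1; mR−mL=-20520/3649 → turn -1·90°
n=7: pose=(-2,-7,W); sL=15/4, sR=15/2; mL=15/4, mR=-45/4; mL+mR=-15/2 → advance -1; mR−mL=-15 → turn -1·90°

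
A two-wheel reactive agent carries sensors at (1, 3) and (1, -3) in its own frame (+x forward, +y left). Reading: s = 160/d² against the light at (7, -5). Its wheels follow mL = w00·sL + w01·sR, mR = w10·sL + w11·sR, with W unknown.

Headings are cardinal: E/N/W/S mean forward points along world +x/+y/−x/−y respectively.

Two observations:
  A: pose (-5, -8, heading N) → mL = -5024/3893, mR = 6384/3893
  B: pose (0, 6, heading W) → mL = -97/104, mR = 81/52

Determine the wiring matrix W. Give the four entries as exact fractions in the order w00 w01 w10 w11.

-1/2 -1/2 1 1/2

obs A: pose=(-5,-8,N) → sL=160/229, sR=32/17, mL=-5024/3893, mR=6384/3893
obs B: pose=(0,6,W) → sL=5/4, sR=8/13, mL=-97/104, mR=81/52
sensor matrix S = [[160/229, 32/17], [5/4, 8/13]]; det S = -97320/50609
solve [mL_A; mL_B] = S·[w00; w01] and [mR_A; mR_B] = S·[w10; w11]:
  w00 = -1/2, w01 = -1/2, w10 = 1, w11 = 1/2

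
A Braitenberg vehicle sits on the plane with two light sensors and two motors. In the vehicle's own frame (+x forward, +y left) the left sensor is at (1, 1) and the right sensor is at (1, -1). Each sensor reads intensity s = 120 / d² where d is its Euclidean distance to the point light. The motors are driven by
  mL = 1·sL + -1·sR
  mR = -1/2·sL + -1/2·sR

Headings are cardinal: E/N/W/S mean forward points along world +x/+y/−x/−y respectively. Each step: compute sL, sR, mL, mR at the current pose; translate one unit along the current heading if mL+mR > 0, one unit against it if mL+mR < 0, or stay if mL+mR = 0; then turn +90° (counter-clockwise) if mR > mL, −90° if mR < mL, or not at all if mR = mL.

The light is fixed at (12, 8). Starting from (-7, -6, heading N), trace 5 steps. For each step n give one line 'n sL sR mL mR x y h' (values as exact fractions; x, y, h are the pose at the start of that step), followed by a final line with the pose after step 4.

n=0: pose=(-7,-6,N); sL=120/569, sR=120/493; mL=-9120/280517, mR=-63720/280517; mL+mR=-72840/280517 → advance -1; mR−mL=-54600/280517 → turn -1·90°
n=1: pose=(-7,-7,E); sL=3/13, sR=6/29; mL=9/377, mR=-165/754; mL+mR=-147/754 → advance -1; mR−mL=-183/754 → turn -1·90°
n=2: pose=(-8,-7,S); sL=120/617, sR=120/697; mL=9600/430049, mR=-78840/430049; mL+mR=-69240/430049 → advance -1; mR−mL=-88440/430049 → turn -1·90°
n=3: pose=(-8,-6,W); sL=20/111, sR=12/61; mL=-112/6771, mR=-1276/6771; mL+mR=-1388/6771 → advance -1; mR−mL=-388/2257 → turn -1·90°
n=4: pose=(-7,-6,N); sL=120/569, sR=120/493; mL=-9120/280517, mR=-63720/280517; mL+mR=-72840/280517 → advance -1; mR−mL=-54600/280517 → turn -1·90°

0 120/569 120/493 -9120/280517 -63720/280517 -7 -6 N
1 3/13 6/29 9/377 -165/754 -7 -7 E
2 120/617 120/697 9600/430049 -78840/430049 -8 -7 S
3 20/111 12/61 -112/6771 -1276/6771 -8 -6 W
4 120/569 120/493 -9120/280517 -63720/280517 -7 -6 N
final -7 -7 E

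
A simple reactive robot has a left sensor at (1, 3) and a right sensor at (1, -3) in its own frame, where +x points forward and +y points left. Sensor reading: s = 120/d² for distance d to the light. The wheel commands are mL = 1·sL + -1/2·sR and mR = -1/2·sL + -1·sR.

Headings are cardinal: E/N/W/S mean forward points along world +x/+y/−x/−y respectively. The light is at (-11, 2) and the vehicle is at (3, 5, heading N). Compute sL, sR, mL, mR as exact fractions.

120/137 24/61 5676/8357 -6948/8357

left sensor world pos  = (0, 6); dL² = 137
right sensor world pos = (6, 6); dR² = 305
sL = 120/137 = 120/137
sR = 120/305 = 24/61
mL = 1·sL + -1/2·sR = 5676/8357
mR = -1/2·sL + -1·sR = -6948/8357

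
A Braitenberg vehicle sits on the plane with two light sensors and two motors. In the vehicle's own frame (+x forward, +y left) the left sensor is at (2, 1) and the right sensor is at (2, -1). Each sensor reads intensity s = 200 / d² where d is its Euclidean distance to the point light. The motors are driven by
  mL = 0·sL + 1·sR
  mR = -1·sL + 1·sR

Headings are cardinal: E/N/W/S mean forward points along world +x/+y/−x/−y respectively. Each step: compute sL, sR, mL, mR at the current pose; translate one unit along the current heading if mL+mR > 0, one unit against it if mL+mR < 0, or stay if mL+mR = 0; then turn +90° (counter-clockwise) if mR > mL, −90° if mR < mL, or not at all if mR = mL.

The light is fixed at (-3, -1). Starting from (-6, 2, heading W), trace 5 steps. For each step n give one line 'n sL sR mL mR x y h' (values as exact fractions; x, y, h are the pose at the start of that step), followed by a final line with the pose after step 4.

0 200/29 200/41 200/41 -2400/1189 -6 2 W
1 4 100/17 100/17 32/17 -7 2 N
2 200/29 200/13 200/13 3200/377 -7 3 E
3 25 10 10 -15 -6 3 S
4 200/41 200/61 200/61 -4000/2501 -6 4 W
final -7 4 N

n=0: pose=(-6,2,W); sL=200/29, sR=200/41; mL=200/41, mR=-2400/1189; mL+mR=3400/1189 → advance +1; mR−mL=-200/29 → turn -1·90°
n=1: pose=(-7,2,N); sL=4, sR=100/17; mL=100/17, mR=32/17; mL+mR=132/17 → advance +1; mR−mL=-4 → turn -1·90°
n=2: pose=(-7,3,E); sL=200/29, sR=200/13; mL=200/13, mR=3200/377; mL+mR=9000/377 → advance +1; mR−mL=-200/29 → turn -1·90°
n=3: pose=(-6,3,S); sL=25, sR=10; mL=10, mR=-15; mL+mR=-5 → advance -1; mR−mL=-25 → turn -1·90°
n=4: pose=(-6,4,W); sL=200/41, sR=200/61; mL=200/61, mR=-4000/2501; mL+mR=4200/2501 → advance +1; mR−mL=-200/41 → turn -1·90°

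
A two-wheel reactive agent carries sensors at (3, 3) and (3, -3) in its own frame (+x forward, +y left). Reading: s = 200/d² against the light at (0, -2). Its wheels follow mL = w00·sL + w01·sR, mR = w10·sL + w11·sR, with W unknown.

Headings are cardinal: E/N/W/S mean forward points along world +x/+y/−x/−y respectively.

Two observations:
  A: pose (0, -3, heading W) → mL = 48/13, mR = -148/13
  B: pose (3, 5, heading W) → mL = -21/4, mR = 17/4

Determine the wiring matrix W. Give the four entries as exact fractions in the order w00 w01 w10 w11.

obs A: pose=(0,-3,W) → sL=8, sR=200/13, mL=48/13, mR=-148/13
obs B: pose=(3,5,W) → sL=25/2, sR=2, mL=-21/4, mR=17/4
sensor matrix S = [[8, 200/13], [25/2, 2]]; det S = -2292/13
solve [mL_A; mL_B] = S·[w00; w01] and [mR_A; mR_B] = S·[w10; w11]:
  w00 = -1/2, w01 = 1/2, w10 = 1/2, w11 = -1

-1/2 1/2 1/2 -1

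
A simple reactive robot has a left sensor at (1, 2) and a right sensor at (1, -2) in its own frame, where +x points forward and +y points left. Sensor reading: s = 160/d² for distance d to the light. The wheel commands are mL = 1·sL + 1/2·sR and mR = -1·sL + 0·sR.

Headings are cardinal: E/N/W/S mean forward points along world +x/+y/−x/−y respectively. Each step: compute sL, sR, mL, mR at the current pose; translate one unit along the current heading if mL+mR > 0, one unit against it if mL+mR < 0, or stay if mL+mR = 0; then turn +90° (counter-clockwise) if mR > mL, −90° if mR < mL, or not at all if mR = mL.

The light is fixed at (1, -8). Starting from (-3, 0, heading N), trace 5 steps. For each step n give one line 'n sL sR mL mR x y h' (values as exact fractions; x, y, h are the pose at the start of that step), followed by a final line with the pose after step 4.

0 160/117 32/17 4592/1989 -160/117 -3 0 N
1 16/13 80/29 984/377 -16/13 -3 1 E
2 32/13 160/89 3888/1157 -32/13 -2 1 S
3 40/13 40/29 1420/377 -40/13 -2 0 W
4 160/117 32/17 4592/1989 -160/117 -3 0 N
final -3 1 E

n=0: pose=(-3,0,N); sL=160/117, sR=32/17; mL=4592/1989, mR=-160/117; mL+mR=16/17 → advance +1; mR−mL=-7312/1989 → turn -1·90°
n=1: pose=(-3,1,E); sL=16/13, sR=80/29; mL=984/377, mR=-16/13; mL+mR=40/29 → advance +1; mR−mL=-1448/377 → turn -1·90°
n=2: pose=(-2,1,S); sL=32/13, sR=160/89; mL=3888/1157, mR=-32/13; mL+mR=80/89 → advance +1; mR−mL=-6736/1157 → turn -1·90°
n=3: pose=(-2,0,W); sL=40/13, sR=40/29; mL=1420/377, mR=-40/13; mL+mR=20/29 → advance +1; mR−mL=-2580/377 → turn -1·90°
n=4: pose=(-3,0,N); sL=160/117, sR=32/17; mL=4592/1989, mR=-160/117; mL+mR=16/17 → advance +1; mR−mL=-7312/1989 → turn -1·90°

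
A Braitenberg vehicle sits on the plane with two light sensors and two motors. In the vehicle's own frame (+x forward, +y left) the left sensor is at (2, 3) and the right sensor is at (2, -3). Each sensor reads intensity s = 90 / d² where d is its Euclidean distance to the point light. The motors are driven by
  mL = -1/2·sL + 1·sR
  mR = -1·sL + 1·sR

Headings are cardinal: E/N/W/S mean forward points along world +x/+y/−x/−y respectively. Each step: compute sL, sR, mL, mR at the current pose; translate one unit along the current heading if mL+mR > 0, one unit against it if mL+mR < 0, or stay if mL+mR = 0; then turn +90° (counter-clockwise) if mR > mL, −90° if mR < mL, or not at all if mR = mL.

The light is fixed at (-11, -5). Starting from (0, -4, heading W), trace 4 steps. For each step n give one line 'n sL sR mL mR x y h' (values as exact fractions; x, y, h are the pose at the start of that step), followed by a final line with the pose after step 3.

0 18/17 90/97 657/1649 -216/1649 0 -4 W
1 45/29 45/89 -1395/5162 -2700/2581 -1 -4 N
2 10/17 10/17 5/17 0 -1 -5 E
3 9/20 45/34 747/680 297/340 0 -5 S
final 0 -6 W

n=0: pose=(0,-4,W); sL=18/17, sR=90/97; mL=657/1649, mR=-216/1649; mL+mR=441/1649 → advance +1; mR−mL=-9/17 → turn -1·90°
n=1: pose=(-1,-4,N); sL=45/29, sR=45/89; mL=-1395/5162, mR=-2700/2581; mL+mR=-6795/5162 → advance -1; mR−mL=-45/58 → turn -1·90°
n=2: pose=(-1,-5,E); sL=10/17, sR=10/17; mL=5/17, mR=0; mL+mR=5/17 → advance +1; mR−mL=-5/17 → turn -1·90°
n=3: pose=(0,-5,S); sL=9/20, sR=45/34; mL=747/680, mR=297/340; mL+mR=1341/680 → advance +1; mR−mL=-9/40 → turn -1·90°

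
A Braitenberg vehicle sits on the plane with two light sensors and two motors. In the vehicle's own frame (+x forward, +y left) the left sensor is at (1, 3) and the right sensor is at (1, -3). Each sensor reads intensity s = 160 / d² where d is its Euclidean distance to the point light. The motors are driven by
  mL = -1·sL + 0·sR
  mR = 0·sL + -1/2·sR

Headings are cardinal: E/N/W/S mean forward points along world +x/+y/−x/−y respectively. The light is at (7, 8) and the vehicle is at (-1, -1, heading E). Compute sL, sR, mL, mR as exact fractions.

32/17 160/193 -32/17 -80/193

left sensor world pos  = (0, 2); dL² = 85
right sensor world pos = (0, -4); dR² = 193
sL = 160/85 = 32/17
sR = 160/193 = 160/193
mL = -1·sL + 0·sR = -32/17
mR = 0·sL + -1/2·sR = -80/193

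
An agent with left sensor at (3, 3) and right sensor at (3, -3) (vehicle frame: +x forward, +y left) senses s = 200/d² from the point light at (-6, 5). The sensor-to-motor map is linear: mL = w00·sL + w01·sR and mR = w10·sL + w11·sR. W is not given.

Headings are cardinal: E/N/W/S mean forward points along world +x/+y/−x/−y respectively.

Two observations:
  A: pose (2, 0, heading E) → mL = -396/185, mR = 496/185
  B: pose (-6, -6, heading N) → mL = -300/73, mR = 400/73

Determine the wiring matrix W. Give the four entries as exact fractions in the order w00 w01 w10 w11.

obs A: pose=(2,0,E) → sL=8/5, sR=40/37, mL=-396/185, mR=496/185
obs B: pose=(-6,-6,N) → sL=200/73, sR=200/73, mL=-300/73, mR=400/73
sensor matrix S = [[8/5, 40/37], [200/73, 200/73]]; det S = 3840/2701
solve [mL_A; mL_B] = S·[w00; w01] and [mR_A; mR_B] = S·[w10; w11]:
  w00 = -1, w01 = -1/2, w10 = 1, w11 = 1

-1 -1/2 1 1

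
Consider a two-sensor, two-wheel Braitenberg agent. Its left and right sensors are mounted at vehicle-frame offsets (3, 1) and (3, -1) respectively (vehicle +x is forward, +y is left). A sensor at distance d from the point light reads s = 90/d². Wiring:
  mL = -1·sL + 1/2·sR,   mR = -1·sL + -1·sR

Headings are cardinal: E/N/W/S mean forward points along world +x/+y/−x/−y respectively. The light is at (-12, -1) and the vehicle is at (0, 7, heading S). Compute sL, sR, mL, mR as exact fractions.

45/97 45/73 -2205/14162 -7650/7081

left sensor world pos  = (1, 4); dL² = 194
right sensor world pos = (-1, 4); dR² = 146
sL = 90/194 = 45/97
sR = 90/146 = 45/73
mL = -1·sL + 1/2·sR = -2205/14162
mR = -1·sL + -1·sR = -7650/7081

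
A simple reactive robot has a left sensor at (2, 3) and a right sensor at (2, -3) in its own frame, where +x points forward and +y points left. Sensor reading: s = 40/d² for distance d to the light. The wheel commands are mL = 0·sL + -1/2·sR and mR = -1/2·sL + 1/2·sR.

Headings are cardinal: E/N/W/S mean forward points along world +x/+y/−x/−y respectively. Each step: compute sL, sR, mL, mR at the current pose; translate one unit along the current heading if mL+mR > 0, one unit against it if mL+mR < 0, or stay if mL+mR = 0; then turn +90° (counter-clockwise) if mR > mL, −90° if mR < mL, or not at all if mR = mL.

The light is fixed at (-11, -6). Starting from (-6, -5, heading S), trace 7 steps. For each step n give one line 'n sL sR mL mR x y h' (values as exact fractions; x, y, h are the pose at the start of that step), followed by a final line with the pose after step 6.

n=0: pose=(-6,-5,S); sL=8/13, sR=8; mL=-4, mR=48/13; mL+mR=-4/13 → advance -1; mR−mL=100/13 → turn +1·90°
n=1: pose=(-6,-4,E); sL=20/37, sR=4/5; mL=-2/5, mR=24/185; mL+mR=-10/37 → advance -1; mR−mL=98/185 → turn +1·90°
n=2: pose=(-7,-4,N); sL=40/17, sR=8/13; mL=-4/13, mR=-192/221; mL+mR=-20/17 → advance -1; mR−mL=-124/221 → turn -1·90°
n=3: pose=(-7,-5,E); sL=10/13, sR=1; mL=-1/2, mR=3/26; mL+mR=-5/13 → advance -1; mR−mL=8/13 → turn +1·90°
n=4: pose=(-8,-5,N); sL=40/9, sR=8/9; mL=-4/9, mR=-16/9; mL+mR=-20/9 → advance -1; mR−mL=-4/3 → turn -1·90°
n=5: pose=(-8,-6,E); sL=20/17, sR=20/17; mL=-10/17, mR=0; mL+mR=-10/17 → advance -1; mR−mL=10/17 → turn +1·90°
n=6: pose=(-9,-6,N); sL=8, sR=40/29; mL=-20/29, mR=-96/29; mL+mR=-4 → advance -1; mR−mL=-76/29 → turn -1·90°

0 8/13 8 -4 48/13 -6 -5 S
1 20/37 4/5 -2/5 24/185 -6 -4 E
2 40/17 8/13 -4/13 -192/221 -7 -4 N
3 10/13 1 -1/2 3/26 -7 -5 E
4 40/9 8/9 -4/9 -16/9 -8 -5 N
5 20/17 20/17 -10/17 0 -8 -6 E
6 8 40/29 -20/29 -96/29 -9 -6 N
final -9 -7 E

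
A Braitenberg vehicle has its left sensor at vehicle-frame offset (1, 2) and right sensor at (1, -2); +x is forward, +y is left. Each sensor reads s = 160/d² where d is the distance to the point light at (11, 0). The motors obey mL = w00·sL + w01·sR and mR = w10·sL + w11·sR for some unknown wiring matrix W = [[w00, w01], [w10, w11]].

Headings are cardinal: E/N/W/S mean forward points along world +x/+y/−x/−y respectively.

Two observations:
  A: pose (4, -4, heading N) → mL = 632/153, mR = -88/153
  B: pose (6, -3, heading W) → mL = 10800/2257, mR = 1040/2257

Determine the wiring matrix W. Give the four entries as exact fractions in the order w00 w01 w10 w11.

1 1/2 1 -1/2

obs A: pose=(4,-4,N) → sL=16/9, sR=80/17, mL=632/153, mR=-88/153
obs B: pose=(6,-3,W) → sL=160/61, sR=160/37, mL=10800/2257, mR=1040/2257
sensor matrix S = [[16/9, 80/17], [160/61, 160/37]]; det S = -1607680/345321
solve [mL_A; mL_B] = S·[w00; w01] and [mR_A; mR_B] = S·[w10; w11]:
  w00 = 1, w01 = 1/2, w10 = 1, w11 = -1/2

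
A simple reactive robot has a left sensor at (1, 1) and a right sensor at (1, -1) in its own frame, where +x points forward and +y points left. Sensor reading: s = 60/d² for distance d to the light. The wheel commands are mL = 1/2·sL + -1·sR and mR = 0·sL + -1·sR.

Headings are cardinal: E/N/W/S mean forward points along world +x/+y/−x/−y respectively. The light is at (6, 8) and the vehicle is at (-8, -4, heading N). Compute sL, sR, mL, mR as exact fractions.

30/173 6/29 -603/5017 -6/29

left sensor world pos  = (-9, -3); dL² = 346
right sensor world pos = (-7, -3); dR² = 290
sL = 60/346 = 30/173
sR = 60/290 = 6/29
mL = 1/2·sL + -1·sR = -603/5017
mR = 0·sL + -1·sR = -6/29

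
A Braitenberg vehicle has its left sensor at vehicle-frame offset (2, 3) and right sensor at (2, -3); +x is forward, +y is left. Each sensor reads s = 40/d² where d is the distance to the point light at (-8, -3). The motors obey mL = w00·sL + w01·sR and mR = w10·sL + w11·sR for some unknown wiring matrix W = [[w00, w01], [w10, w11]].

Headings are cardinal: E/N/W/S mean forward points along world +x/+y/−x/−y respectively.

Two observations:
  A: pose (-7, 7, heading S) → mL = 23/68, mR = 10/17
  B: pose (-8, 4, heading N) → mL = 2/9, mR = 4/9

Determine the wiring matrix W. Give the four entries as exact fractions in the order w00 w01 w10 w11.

-1/2 1 0 1

obs A: pose=(-7,7,S) → sL=1/2, sR=10/17, mL=23/68, mR=10/17
obs B: pose=(-8,4,N) → sL=4/9, sR=4/9, mL=2/9, mR=4/9
sensor matrix S = [[1/2, 10/17], [4/9, 4/9]]; det S = -2/51
solve [mL_A; mL_B] = S·[w00; w01] and [mR_A; mR_B] = S·[w10; w11]:
  w00 = -1/2, w01 = 1, w10 = 0, w11 = 1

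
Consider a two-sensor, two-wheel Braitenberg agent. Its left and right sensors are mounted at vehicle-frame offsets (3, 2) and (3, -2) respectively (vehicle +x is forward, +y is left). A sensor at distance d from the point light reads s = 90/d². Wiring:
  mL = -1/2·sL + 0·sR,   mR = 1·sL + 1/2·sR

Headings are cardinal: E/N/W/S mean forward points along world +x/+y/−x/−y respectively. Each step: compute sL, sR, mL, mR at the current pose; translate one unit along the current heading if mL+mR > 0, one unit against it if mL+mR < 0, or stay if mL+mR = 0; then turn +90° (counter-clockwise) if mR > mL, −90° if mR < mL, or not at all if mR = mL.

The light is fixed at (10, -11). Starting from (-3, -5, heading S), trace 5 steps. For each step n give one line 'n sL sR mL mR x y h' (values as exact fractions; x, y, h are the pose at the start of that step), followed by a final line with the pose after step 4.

n=0: pose=(-3,-5,S); sL=9/13, sR=5/13; mL=-9/26, mR=23/26; mL+mR=7/13 → advance +1; mR−mL=16/13 → turn +1·90°
n=1: pose=(-3,-6,E); sL=90/149, sR=90/109; mL=-45/149, mR=16515/16241; mL+mR=11610/16241 → advance +1; mR−mL=21420/16241 → turn +1·90°
n=2: pose=(-2,-6,N); sL=9/26, sR=45/82; mL=-9/52, mR=1323/2132; mL+mR=477/1066 → advance +1; mR−mL=423/533 → turn +1·90°
n=3: pose=(-2,-5,W); sL=90/241, sR=90/289; mL=-45/241, mR=36855/69649; mL+mR=23850/69649 → advance +1; mR−mL=49860/69649 → turn +1·90°
n=4: pose=(-3,-5,S); sL=9/13, sR=5/13; mL=-9/26, mR=23/26; mL+mR=7/13 → advance +1; mR−mL=16/13 → turn +1·90°

0 9/13 5/13 -9/26 23/26 -3 -5 S
1 90/149 90/109 -45/149 16515/16241 -3 -6 E
2 9/26 45/82 -9/52 1323/2132 -2 -6 N
3 90/241 90/289 -45/241 36855/69649 -2 -5 W
4 9/13 5/13 -9/26 23/26 -3 -5 S
final -3 -6 E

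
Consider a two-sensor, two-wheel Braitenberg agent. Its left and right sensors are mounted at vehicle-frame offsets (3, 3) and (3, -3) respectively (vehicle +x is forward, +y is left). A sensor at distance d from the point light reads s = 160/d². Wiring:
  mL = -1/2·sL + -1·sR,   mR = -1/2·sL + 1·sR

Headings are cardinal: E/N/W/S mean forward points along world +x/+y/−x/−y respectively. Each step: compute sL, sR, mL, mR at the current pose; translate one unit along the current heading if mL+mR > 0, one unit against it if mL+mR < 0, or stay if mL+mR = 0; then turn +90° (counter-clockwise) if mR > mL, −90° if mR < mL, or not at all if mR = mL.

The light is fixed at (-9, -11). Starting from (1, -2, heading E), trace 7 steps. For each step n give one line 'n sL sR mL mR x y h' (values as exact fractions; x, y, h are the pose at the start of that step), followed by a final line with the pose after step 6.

0 160/313 32/41 -13296/12833 6736/12833 1 -2 E
1 8/9 5/9 -1 1/9 0 -2 N
2 160/61 160/157 -22320/9577 -2800/9577 0 -3 W
3 80/97 80/37 -9240/3589 6280/3589 1 -3 S
4 160/313 32/41 -13296/12833 6736/12833 1 -2 E
5 8/9 5/9 -1 1/9 0 -2 N
6 160/61 160/157 -22320/9577 -2800/9577 0 -3 W
final 1 -3 S

n=0: pose=(1,-2,E); sL=160/313, sR=32/41; mL=-13296/12833, mR=6736/12833; mL+mR=-160/313 → advance -1; mR−mL=64/41 → turn +1·90°
n=1: pose=(0,-2,N); sL=8/9, sR=5/9; mL=-1, mR=1/9; mL+mR=-8/9 → advance -1; mR−mL=10/9 → turn +1·90°
n=2: pose=(0,-3,W); sL=160/61, sR=160/157; mL=-22320/9577, mR=-2800/9577; mL+mR=-160/61 → advance -1; mR−mL=320/157 → turn +1·90°
n=3: pose=(1,-3,S); sL=80/97, sR=80/37; mL=-9240/3589, mR=6280/3589; mL+mR=-80/97 → advance -1; mR−mL=160/37 → turn +1·90°
n=4: pose=(1,-2,E); sL=160/313, sR=32/41; mL=-13296/12833, mR=6736/12833; mL+mR=-160/313 → advance -1; mR−mL=64/41 → turn +1·90°
n=5: pose=(0,-2,N); sL=8/9, sR=5/9; mL=-1, mR=1/9; mL+mR=-8/9 → advance -1; mR−mL=10/9 → turn +1·90°
n=6: pose=(0,-3,W); sL=160/61, sR=160/157; mL=-22320/9577, mR=-2800/9577; mL+mR=-160/61 → advance -1; mR−mL=320/157 → turn +1·90°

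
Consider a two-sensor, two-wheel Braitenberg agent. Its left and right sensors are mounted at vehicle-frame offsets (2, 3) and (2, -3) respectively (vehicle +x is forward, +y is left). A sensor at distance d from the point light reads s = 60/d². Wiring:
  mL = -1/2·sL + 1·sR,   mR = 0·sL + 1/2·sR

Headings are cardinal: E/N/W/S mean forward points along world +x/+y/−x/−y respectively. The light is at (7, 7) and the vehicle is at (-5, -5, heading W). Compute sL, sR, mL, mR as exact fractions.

60/421 60/277 16950/116617 30/277

left sensor world pos  = (-7, -8); dL² = 421
right sensor world pos = (-7, -2); dR² = 277
sL = 60/421 = 60/421
sR = 60/277 = 60/277
mL = -1/2·sL + 1·sR = 16950/116617
mR = 0·sL + 1/2·sR = 30/277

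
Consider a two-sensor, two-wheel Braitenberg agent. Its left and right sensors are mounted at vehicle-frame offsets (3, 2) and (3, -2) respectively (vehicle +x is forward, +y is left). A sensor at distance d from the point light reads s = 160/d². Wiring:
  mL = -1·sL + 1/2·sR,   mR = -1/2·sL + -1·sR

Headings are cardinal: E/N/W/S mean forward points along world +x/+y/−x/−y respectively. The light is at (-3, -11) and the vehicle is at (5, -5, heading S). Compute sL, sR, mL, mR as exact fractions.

left sensor world pos  = (7, -8); dL² = 109
right sensor world pos = (3, -8); dR² = 45
sL = 160/109 = 160/109
sR = 160/45 = 32/9
mL = -1·sL + 1/2·sR = 304/981
mR = -1/2·sL + -1·sR = -4208/981

160/109 32/9 304/981 -4208/981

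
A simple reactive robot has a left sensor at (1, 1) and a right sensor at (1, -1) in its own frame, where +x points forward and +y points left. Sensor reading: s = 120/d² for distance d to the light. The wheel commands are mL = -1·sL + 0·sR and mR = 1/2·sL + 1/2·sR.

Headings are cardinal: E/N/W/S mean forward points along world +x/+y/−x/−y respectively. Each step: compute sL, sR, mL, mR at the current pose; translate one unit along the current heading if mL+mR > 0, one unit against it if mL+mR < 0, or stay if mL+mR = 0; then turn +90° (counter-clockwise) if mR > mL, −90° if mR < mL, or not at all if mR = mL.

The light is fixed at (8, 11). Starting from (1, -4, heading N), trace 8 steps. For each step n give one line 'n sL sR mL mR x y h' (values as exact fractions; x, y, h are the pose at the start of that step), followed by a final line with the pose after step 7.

0 6/13 15/29 -6/13 369/754 1 -4 N
1 120/289 120/233 -120/289 31320/67337 1 -3 W
2 60/137 20/51 -60/137 2900/6987 0 -3 S
3 120/193 24/49 -120/193 5256/9457 0 -2 E
4 30/61 15/26 -30/61 1695/3172 -1 -2 N
5 120/269 120/221 -120/269 29400/59449 -1 -1 W
6 12/25 12/29 -12/25 324/725 -2 -1 S
7 120/181 8/15 -120/181 1624/2715 -2 0 E
final -3 0 N

n=0: pose=(1,-4,N); sL=6/13, sR=15/29; mL=-6/13, mR=369/754; mL+mR=21/754 → advance +1; mR−mL=717/754 → turn +1·90°
n=1: pose=(1,-3,W); sL=120/289, sR=120/233; mL=-120/289, mR=31320/67337; mL+mR=3360/67337 → advance +1; mR−mL=59280/67337 → turn +1·90°
n=2: pose=(0,-3,S); sL=60/137, sR=20/51; mL=-60/137, mR=2900/6987; mL+mR=-160/6987 → advance -1; mR−mL=5960/6987 → turn +1·90°
n=3: pose=(0,-2,E); sL=120/193, sR=24/49; mL=-120/193, mR=5256/9457; mL+mR=-624/9457 → advance -1; mR−mL=11136/9457 → turn +1·90°
n=4: pose=(-1,-2,N); sL=30/61, sR=15/26; mL=-30/61, mR=1695/3172; mL+mR=135/3172 → advance +1; mR−mL=3255/3172 → turn +1·90°
n=5: pose=(-1,-1,W); sL=120/269, sR=120/221; mL=-120/269, mR=29400/59449; mL+mR=2880/59449 → advance +1; mR−mL=55920/59449 → turn +1·90°
n=6: pose=(-2,-1,S); sL=12/25, sR=12/29; mL=-12/25, mR=324/725; mL+mR=-24/725 → advance -1; mR−mL=672/725 → turn +1·90°
n=7: pose=(-2,0,E); sL=120/181, sR=8/15; mL=-120/181, mR=1624/2715; mL+mR=-176/2715 → advance -1; mR−mL=3424/2715 → turn +1·90°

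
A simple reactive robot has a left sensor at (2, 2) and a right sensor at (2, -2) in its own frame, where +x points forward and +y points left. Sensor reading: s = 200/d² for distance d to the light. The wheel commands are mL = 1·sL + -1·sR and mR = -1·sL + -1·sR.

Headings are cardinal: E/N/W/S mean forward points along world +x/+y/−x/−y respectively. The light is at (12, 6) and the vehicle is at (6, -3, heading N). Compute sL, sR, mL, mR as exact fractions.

left sensor world pos  = (4, -1); dL² = 113
right sensor world pos = (8, -1); dR² = 65
sL = 200/113 = 200/113
sR = 200/65 = 40/13
mL = 1·sL + -1·sR = -1920/1469
mR = -1·sL + -1·sR = -7120/1469

200/113 40/13 -1920/1469 -7120/1469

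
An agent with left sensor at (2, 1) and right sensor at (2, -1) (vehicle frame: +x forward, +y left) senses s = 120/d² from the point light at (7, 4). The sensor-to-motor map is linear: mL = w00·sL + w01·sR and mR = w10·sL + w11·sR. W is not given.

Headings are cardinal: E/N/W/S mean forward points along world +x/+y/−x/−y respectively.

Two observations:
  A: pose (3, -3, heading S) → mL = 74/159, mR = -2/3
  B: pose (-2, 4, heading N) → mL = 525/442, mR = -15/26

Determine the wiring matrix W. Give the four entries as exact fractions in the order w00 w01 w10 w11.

obs A: pose=(3,-3,S) → sL=4/3, sR=60/53, mL=74/159, mR=-2/3
obs B: pose=(-2,4,N) → sL=15/13, sR=30/17, mL=525/442, mR=-15/26
sensor matrix S = [[4/3, 60/53], [15/13, 30/17]]; det S = 12260/11713
solve [mL_A; mL_B] = S·[w00; w01] and [mR_A; mR_B] = S·[w10; w11]:
  w00 = -1/2, w01 = 1, w10 = -1/2, w11 = 0

-1/2 1 -1/2 0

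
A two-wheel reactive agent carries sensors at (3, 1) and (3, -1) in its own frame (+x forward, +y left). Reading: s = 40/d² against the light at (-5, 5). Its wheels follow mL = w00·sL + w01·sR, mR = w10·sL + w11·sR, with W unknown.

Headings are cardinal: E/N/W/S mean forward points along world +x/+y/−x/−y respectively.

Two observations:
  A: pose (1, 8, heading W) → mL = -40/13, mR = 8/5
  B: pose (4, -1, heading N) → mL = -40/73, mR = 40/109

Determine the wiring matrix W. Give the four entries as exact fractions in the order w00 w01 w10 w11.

-1 0 0 1

obs A: pose=(1,8,W) → sL=40/13, sR=8/5, mL=-40/13, mR=8/5
obs B: pose=(4,-1,N) → sL=40/73, sR=40/109, mL=-40/73, mR=40/109
sensor matrix S = [[40/13, 8/5], [40/73, 40/109]]; det S = 26112/103441
solve [mL_A; mL_B] = S·[w00; w01] and [mR_A; mR_B] = S·[w10; w11]:
  w00 = -1, w01 = 0, w10 = 0, w11 = 1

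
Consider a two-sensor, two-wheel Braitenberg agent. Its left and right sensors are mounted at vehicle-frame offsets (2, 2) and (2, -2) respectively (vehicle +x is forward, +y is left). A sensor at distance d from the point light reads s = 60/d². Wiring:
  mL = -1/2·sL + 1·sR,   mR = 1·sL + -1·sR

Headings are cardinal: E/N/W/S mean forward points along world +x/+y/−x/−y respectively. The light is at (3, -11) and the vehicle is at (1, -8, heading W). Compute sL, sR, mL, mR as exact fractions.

60/17 60/41 -210/697 1440/697

left sensor world pos  = (-1, -10); dL² = 17
right sensor world pos = (-1, -6); dR² = 41
sL = 60/17 = 60/17
sR = 60/41 = 60/41
mL = -1/2·sL + 1·sR = -210/697
mR = 1·sL + -1·sR = 1440/697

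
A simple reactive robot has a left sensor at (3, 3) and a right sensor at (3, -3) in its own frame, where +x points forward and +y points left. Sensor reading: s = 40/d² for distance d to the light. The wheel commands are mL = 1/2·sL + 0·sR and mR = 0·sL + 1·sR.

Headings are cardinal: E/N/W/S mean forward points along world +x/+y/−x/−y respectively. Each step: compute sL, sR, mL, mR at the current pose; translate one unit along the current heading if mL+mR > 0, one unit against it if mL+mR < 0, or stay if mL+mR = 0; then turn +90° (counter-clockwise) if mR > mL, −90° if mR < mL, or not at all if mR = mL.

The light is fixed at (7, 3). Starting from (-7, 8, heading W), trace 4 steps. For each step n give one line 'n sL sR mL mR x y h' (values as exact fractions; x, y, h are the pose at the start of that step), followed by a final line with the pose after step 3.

n=0: pose=(-7,8,W); sL=40/293, sR=40/353; mL=20/293, mR=40/353; mL+mR=18780/103429 → advance +1; mR−mL=4660/103429 → turn +1·90°
n=1: pose=(-8,8,S); sL=10/37, sR=5/41; mL=5/37, mR=5/41; mL+mR=390/1517 → advance +1; mR−mL=-20/1517 → turn -1·90°
n=2: pose=(-8,7,W); sL=8/65, sR=40/373; mL=4/65, mR=40/373; mL+mR=4092/24245 → advance +1; mR−mL=1108/24245 → turn +1·90°
n=3: pose=(-9,7,S); sL=4/17, sR=20/181; mL=2/17, mR=20/181; mL+mR=702/3077 → advance +1; mR−mL=-22/3077 → turn -1·90°

0 40/293 40/353 20/293 40/353 -7 8 W
1 10/37 5/41 5/37 5/41 -8 8 S
2 8/65 40/373 4/65 40/373 -8 7 W
3 4/17 20/181 2/17 20/181 -9 7 S
final -9 6 W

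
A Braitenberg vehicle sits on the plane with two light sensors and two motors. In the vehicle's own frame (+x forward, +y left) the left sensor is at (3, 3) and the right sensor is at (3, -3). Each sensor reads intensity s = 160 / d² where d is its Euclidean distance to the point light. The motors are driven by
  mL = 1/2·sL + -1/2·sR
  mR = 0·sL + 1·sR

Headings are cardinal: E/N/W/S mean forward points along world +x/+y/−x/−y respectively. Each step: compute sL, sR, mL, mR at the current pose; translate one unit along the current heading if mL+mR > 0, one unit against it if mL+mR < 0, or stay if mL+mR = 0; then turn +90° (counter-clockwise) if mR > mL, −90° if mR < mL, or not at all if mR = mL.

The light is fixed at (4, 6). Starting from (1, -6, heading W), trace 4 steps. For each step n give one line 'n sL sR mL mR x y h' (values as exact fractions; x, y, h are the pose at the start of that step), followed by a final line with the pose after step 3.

0 160/261 160/117 -1280/3393 160/117 1 -6 W
1 80/113 80/137 960/15481 80/137 0 -6 S
2 160/101 160/257 12480/25957 160/257 0 -7 E
3 20/17 8/5 -18/85 8/5 1 -7 N
final 1 -6 W

n=0: pose=(1,-6,W); sL=160/261, sR=160/117; mL=-1280/3393, mR=160/117; mL+mR=1120/1131 → advance +1; mR−mL=5920/3393 → turn +1·90°
n=1: pose=(0,-6,S); sL=80/113, sR=80/137; mL=960/15481, mR=80/137; mL+mR=10000/15481 → advance +1; mR−mL=8080/15481 → turn +1·90°
n=2: pose=(0,-7,E); sL=160/101, sR=160/257; mL=12480/25957, mR=160/257; mL+mR=28640/25957 → advance +1; mR−mL=3680/25957 → turn +1·90°
n=3: pose=(1,-7,N); sL=20/17, sR=8/5; mL=-18/85, mR=8/5; mL+mR=118/85 → advance +1; mR−mL=154/85 → turn +1·90°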